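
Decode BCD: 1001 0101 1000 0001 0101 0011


Each 4-bit group → digit:
  1001 → 9
  0101 → 5
  1000 → 8
  0001 → 1
  0101 → 5
  0011 → 3
= 958153


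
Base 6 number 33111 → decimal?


Positional values (base 6):
  1 × 6^0 = 1 × 1 = 1
  1 × 6^1 = 1 × 6 = 6
  1 × 6^2 = 1 × 36 = 36
  3 × 6^3 = 3 × 216 = 648
  3 × 6^4 = 3 × 1296 = 3888
Sum = 1 + 6 + 36 + 648 + 3888
= 4579


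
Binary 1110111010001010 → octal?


Group into 3-bit groups: 001110111010001010
  001 = 1
  110 = 6
  111 = 7
  010 = 2
  001 = 1
  010 = 2
= 0o167212


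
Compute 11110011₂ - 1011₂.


Align and subtract column by column (LSB to MSB, borrowing when needed):
  11110011
- 00001011
  --------
  col 0: (1 - 0 borrow-in) - 1 → 1 - 1 = 0, borrow out 0
  col 1: (1 - 0 borrow-in) - 1 → 1 - 1 = 0, borrow out 0
  col 2: (0 - 0 borrow-in) - 0 → 0 - 0 = 0, borrow out 0
  col 3: (0 - 0 borrow-in) - 1 → borrow from next column: (0+2) - 1 = 1, borrow out 1
  col 4: (1 - 1 borrow-in) - 0 → 0 - 0 = 0, borrow out 0
  col 5: (1 - 0 borrow-in) - 0 → 1 - 0 = 1, borrow out 0
  col 6: (1 - 0 borrow-in) - 0 → 1 - 0 = 1, borrow out 0
  col 7: (1 - 0 borrow-in) - 0 → 1 - 0 = 1, borrow out 0
Reading bits MSB→LSB: 11101000
Strip leading zeros: 11101000
= 11101000


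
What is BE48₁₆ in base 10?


Positional values:
Position 0: 8 × 16^0 = 8 × 1 = 8
Position 1: 4 × 16^1 = 4 × 16 = 64
Position 2: E × 16^2 = 14 × 256 = 3584
Position 3: B × 16^3 = 11 × 4096 = 45056
Sum = 8 + 64 + 3584 + 45056
= 48712


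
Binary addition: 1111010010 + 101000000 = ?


Align and add column by column (LSB to MSB, carry propagating):
  01111010010
+ 00101000000
  -----------
  col 0: 0 + 0 + 0 (carry in) = 0 → bit 0, carry out 0
  col 1: 1 + 0 + 0 (carry in) = 1 → bit 1, carry out 0
  col 2: 0 + 0 + 0 (carry in) = 0 → bit 0, carry out 0
  col 3: 0 + 0 + 0 (carry in) = 0 → bit 0, carry out 0
  col 4: 1 + 0 + 0 (carry in) = 1 → bit 1, carry out 0
  col 5: 0 + 0 + 0 (carry in) = 0 → bit 0, carry out 0
  col 6: 1 + 1 + 0 (carry in) = 2 → bit 0, carry out 1
  col 7: 1 + 0 + 1 (carry in) = 2 → bit 0, carry out 1
  col 8: 1 + 1 + 1 (carry in) = 3 → bit 1, carry out 1
  col 9: 1 + 0 + 1 (carry in) = 2 → bit 0, carry out 1
  col 10: 0 + 0 + 1 (carry in) = 1 → bit 1, carry out 0
Reading bits MSB→LSB: 10100010010
Strip leading zeros: 10100010010
= 10100010010


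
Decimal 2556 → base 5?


Divide by 5 repeatedly:
2556 ÷ 5 = 511 remainder 1
511 ÷ 5 = 102 remainder 1
102 ÷ 5 = 20 remainder 2
20 ÷ 5 = 4 remainder 0
4 ÷ 5 = 0 remainder 4
Reading remainders bottom-up:
= 40211


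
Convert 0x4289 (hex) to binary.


Each hex digit → 4 binary bits:
  4 = 0100
  2 = 0010
  8 = 1000
  9 = 1001
Concatenate: 0100 0010 1000 1001
= 0100001010001001


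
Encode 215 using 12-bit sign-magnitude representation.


Sign bit: 0 (positive)
Magnitude: 215 = 00011010111
= 000011010111


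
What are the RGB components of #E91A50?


Hex: #E91A50
R = E9₁₆ = 233
G = 1A₁₆ = 26
B = 50₁₆ = 80
= RGB(233, 26, 80)


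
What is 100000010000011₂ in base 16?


Group into 4-bit nibbles: 0100000010000011
  0100 = 4
  0000 = 0
  1000 = 8
  0011 = 3
= 0x4083


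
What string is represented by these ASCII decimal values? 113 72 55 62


Codes (decimal): 113 72 55 62
Per-code ASCII lookup:
  113  (range 97-122: lowercase, 113 - 97 = 16) → 'q'
  72  (range 65-90: uppercase, 72 - 65 = 7) → 'H'
  55  (range 48-57: digits, 55 - 48 = 7) → '7'
  62  (special character) → '>'
= 'qH7>'


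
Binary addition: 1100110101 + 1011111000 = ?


Align and add column by column (LSB to MSB, carry propagating):
  01100110101
+ 01011111000
  -----------
  col 0: 1 + 0 + 0 (carry in) = 1 → bit 1, carry out 0
  col 1: 0 + 0 + 0 (carry in) = 0 → bit 0, carry out 0
  col 2: 1 + 0 + 0 (carry in) = 1 → bit 1, carry out 0
  col 3: 0 + 1 + 0 (carry in) = 1 → bit 1, carry out 0
  col 4: 1 + 1 + 0 (carry in) = 2 → bit 0, carry out 1
  col 5: 1 + 1 + 1 (carry in) = 3 → bit 1, carry out 1
  col 6: 0 + 1 + 1 (carry in) = 2 → bit 0, carry out 1
  col 7: 0 + 1 + 1 (carry in) = 2 → bit 0, carry out 1
  col 8: 1 + 0 + 1 (carry in) = 2 → bit 0, carry out 1
  col 9: 1 + 1 + 1 (carry in) = 3 → bit 1, carry out 1
  col 10: 0 + 0 + 1 (carry in) = 1 → bit 1, carry out 0
Reading bits MSB→LSB: 11000101101
Strip leading zeros: 11000101101
= 11000101101


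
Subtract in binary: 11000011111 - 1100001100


Align and subtract column by column (LSB to MSB, borrowing when needed):
  11000011111
- 01100001100
  -----------
  col 0: (1 - 0 borrow-in) - 0 → 1 - 0 = 1, borrow out 0
  col 1: (1 - 0 borrow-in) - 0 → 1 - 0 = 1, borrow out 0
  col 2: (1 - 0 borrow-in) - 1 → 1 - 1 = 0, borrow out 0
  col 3: (1 - 0 borrow-in) - 1 → 1 - 1 = 0, borrow out 0
  col 4: (1 - 0 borrow-in) - 0 → 1 - 0 = 1, borrow out 0
  col 5: (0 - 0 borrow-in) - 0 → 0 - 0 = 0, borrow out 0
  col 6: (0 - 0 borrow-in) - 0 → 0 - 0 = 0, borrow out 0
  col 7: (0 - 0 borrow-in) - 0 → 0 - 0 = 0, borrow out 0
  col 8: (0 - 0 borrow-in) - 1 → borrow from next column: (0+2) - 1 = 1, borrow out 1
  col 9: (1 - 1 borrow-in) - 1 → borrow from next column: (0+2) - 1 = 1, borrow out 1
  col 10: (1 - 1 borrow-in) - 0 → 0 - 0 = 0, borrow out 0
Reading bits MSB→LSB: 01100010011
Strip leading zeros: 1100010011
= 1100010011


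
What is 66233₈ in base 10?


Positional values:
Position 0: 3 × 8^0 = 3
Position 1: 3 × 8^1 = 24
Position 2: 2 × 8^2 = 128
Position 3: 6 × 8^3 = 3072
Position 4: 6 × 8^4 = 24576
Sum = 3 + 24 + 128 + 3072 + 24576
= 27803


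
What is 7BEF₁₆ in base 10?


Positional values:
Position 0: F × 16^0 = 15 × 1 = 15
Position 1: E × 16^1 = 14 × 16 = 224
Position 2: B × 16^2 = 11 × 256 = 2816
Position 3: 7 × 16^3 = 7 × 4096 = 28672
Sum = 15 + 224 + 2816 + 28672
= 31727


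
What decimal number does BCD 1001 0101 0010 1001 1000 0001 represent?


Each 4-bit group → digit:
  1001 → 9
  0101 → 5
  0010 → 2
  1001 → 9
  1000 → 8
  0001 → 1
= 952981


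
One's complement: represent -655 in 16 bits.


Original: 0000001010001111
Invert all bits:
  bit 0: 0 → 1
  bit 1: 0 → 1
  bit 2: 0 → 1
  bit 3: 0 → 1
  bit 4: 0 → 1
  bit 5: 0 → 1
  bit 6: 1 → 0
  bit 7: 0 → 1
  bit 8: 1 → 0
  bit 9: 0 → 1
  bit 10: 0 → 1
  bit 11: 0 → 1
  bit 12: 1 → 0
  bit 13: 1 → 0
  bit 14: 1 → 0
  bit 15: 1 → 0
= 1111110101110000


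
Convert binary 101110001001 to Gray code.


Binary: 101110001001
Gray code: G = B XOR (B >> 1)
B >> 1 = 010111000100
101110001001 XOR 010111000100:
  1 XOR 0 = 1
  0 XOR 1 = 1
  1 XOR 0 = 1
  1 XOR 1 = 0
  1 XOR 1 = 0
  0 XOR 1 = 1
  0 XOR 0 = 0
  0 XOR 0 = 0
  1 XOR 0 = 1
  0 XOR 1 = 1
  0 XOR 0 = 0
  1 XOR 0 = 1
= 111001001101


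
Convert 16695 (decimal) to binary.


Divide by 2 repeatedly:
16695 ÷ 2 = 8347 remainder 1
8347 ÷ 2 = 4173 remainder 1
4173 ÷ 2 = 2086 remainder 1
2086 ÷ 2 = 1043 remainder 0
1043 ÷ 2 = 521 remainder 1
521 ÷ 2 = 260 remainder 1
260 ÷ 2 = 130 remainder 0
130 ÷ 2 = 65 remainder 0
65 ÷ 2 = 32 remainder 1
32 ÷ 2 = 16 remainder 0
16 ÷ 2 = 8 remainder 0
8 ÷ 2 = 4 remainder 0
4 ÷ 2 = 2 remainder 0
2 ÷ 2 = 1 remainder 0
1 ÷ 2 = 0 remainder 1
Reading remainders bottom-up:
= 100000100110111


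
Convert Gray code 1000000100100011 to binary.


Gray code: 1000000100100011
MSB stays the same: 1
Each subsequent bit = prev_binary XOR current_gray:
  B[1] = 1 XOR 0 = 1
  B[2] = 1 XOR 0 = 1
  B[3] = 1 XOR 0 = 1
  B[4] = 1 XOR 0 = 1
  B[5] = 1 XOR 0 = 1
  B[6] = 1 XOR 0 = 1
  B[7] = 1 XOR 1 = 0
  B[8] = 0 XOR 0 = 0
  B[9] = 0 XOR 0 = 0
  B[10] = 0 XOR 1 = 1
  B[11] = 1 XOR 0 = 1
  B[12] = 1 XOR 0 = 1
  B[13] = 1 XOR 0 = 1
  B[14] = 1 XOR 1 = 0
  B[15] = 0 XOR 1 = 1
= 1111111000111101 (65085 decimal)


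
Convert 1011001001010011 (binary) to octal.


Group into 3-bit groups: 001011001001010011
  001 = 1
  011 = 3
  001 = 1
  001 = 1
  010 = 2
  011 = 3
= 0o131123


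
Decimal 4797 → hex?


Divide by 16 repeatedly:
4797 ÷ 16 = 299 remainder 13 (D)
299 ÷ 16 = 18 remainder 11 (B)
18 ÷ 16 = 1 remainder 2 (2)
1 ÷ 16 = 0 remainder 1 (1)
Reading remainders bottom-up:
= 0x12BD


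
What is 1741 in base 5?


Divide by 5 repeatedly:
1741 ÷ 5 = 348 remainder 1
348 ÷ 5 = 69 remainder 3
69 ÷ 5 = 13 remainder 4
13 ÷ 5 = 2 remainder 3
2 ÷ 5 = 0 remainder 2
Reading remainders bottom-up:
= 23431


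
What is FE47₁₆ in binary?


Each hex digit → 4 binary bits:
  F = 1111
  E = 1110
  4 = 0100
  7 = 0111
Concatenate: 1111 1110 0100 0111
= 1111111001000111


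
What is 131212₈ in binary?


Each octal digit → 3 binary bits:
  1 = 001
  3 = 011
  1 = 001
  2 = 010
  1 = 001
  2 = 010
Concatenate: 001 011 001 010 001 010
= 001011001010001010


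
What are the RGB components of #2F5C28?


Hex: #2F5C28
R = 2F₁₆ = 47
G = 5C₁₆ = 92
B = 28₁₆ = 40
= RGB(47, 92, 40)


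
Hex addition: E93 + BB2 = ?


Align and add column by column (LSB to MSB, each column mod 16 with carry):
  0E93
+ 0BB2
  ----
  col 0: 3(3) + 2(2) + 0 (carry in) = 5 → 5(5), carry out 0
  col 1: 9(9) + B(11) + 0 (carry in) = 20 → 4(4), carry out 1
  col 2: E(14) + B(11) + 1 (carry in) = 26 → A(10), carry out 1
  col 3: 0(0) + 0(0) + 1 (carry in) = 1 → 1(1), carry out 0
Reading digits MSB→LSB: 1A45
Strip leading zeros: 1A45
= 0x1A45


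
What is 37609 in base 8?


Divide by 8 repeatedly:
37609 ÷ 8 = 4701 remainder 1
4701 ÷ 8 = 587 remainder 5
587 ÷ 8 = 73 remainder 3
73 ÷ 8 = 9 remainder 1
9 ÷ 8 = 1 remainder 1
1 ÷ 8 = 0 remainder 1
Reading remainders bottom-up:
= 0o111351


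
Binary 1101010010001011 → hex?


Group into 4-bit nibbles: 1101010010001011
  1101 = D
  0100 = 4
  1000 = 8
  1011 = B
= 0xD48B


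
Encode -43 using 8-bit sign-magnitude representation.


Sign bit: 1 (negative)
Magnitude: 43 = 0101011
= 10101011


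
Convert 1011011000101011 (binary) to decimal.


Positional values:
Bit 0: 1 × 2^0 = 1
Bit 1: 1 × 2^1 = 2
Bit 3: 1 × 2^3 = 8
Bit 5: 1 × 2^5 = 32
Bit 9: 1 × 2^9 = 512
Bit 10: 1 × 2^10 = 1024
Bit 12: 1 × 2^12 = 4096
Bit 13: 1 × 2^13 = 8192
Bit 15: 1 × 2^15 = 32768
Sum = 1 + 2 + 8 + 32 + 512 + 1024 + 4096 + 8192 + 32768
= 46635


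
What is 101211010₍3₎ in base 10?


Positional values (base 3):
  0 × 3^0 = 0 × 1 = 0
  1 × 3^1 = 1 × 3 = 3
  0 × 3^2 = 0 × 9 = 0
  1 × 3^3 = 1 × 27 = 27
  1 × 3^4 = 1 × 81 = 81
  2 × 3^5 = 2 × 243 = 486
  1 × 3^6 = 1 × 729 = 729
  0 × 3^7 = 0 × 2187 = 0
  1 × 3^8 = 1 × 6561 = 6561
Sum = 0 + 3 + 0 + 27 + 81 + 486 + 729 + 0 + 6561
= 7887


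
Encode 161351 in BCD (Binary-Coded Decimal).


Each digit → 4-bit binary:
  1 → 0001
  6 → 0110
  1 → 0001
  3 → 0011
  5 → 0101
  1 → 0001
= 0001 0110 0001 0011 0101 0001


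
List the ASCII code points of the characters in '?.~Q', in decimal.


String: '?.~Q'  (4 characters)
Per-character ASCII lookup:
  '?': special character: '?' = 63
  '.': special character: '.' = 46
  '~': special character: '~' = 126
  'Q': uppercase starts at 65: 'Q' = 65 + 16 = 81
= 63 46 126 81


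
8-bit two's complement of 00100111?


Original: 00100111
Step 1 - Invert all bits: 11011000
Step 2 - Add 1: 11011000 + 1
= 11011001 (represents -39)


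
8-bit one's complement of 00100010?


Original: 00100010
Invert all bits:
  bit 0: 0 → 1
  bit 1: 0 → 1
  bit 2: 1 → 0
  bit 3: 0 → 1
  bit 4: 0 → 1
  bit 5: 0 → 1
  bit 6: 1 → 0
  bit 7: 0 → 1
= 11011101


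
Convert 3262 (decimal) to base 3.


Divide by 3 repeatedly:
3262 ÷ 3 = 1087 remainder 1
1087 ÷ 3 = 362 remainder 1
362 ÷ 3 = 120 remainder 2
120 ÷ 3 = 40 remainder 0
40 ÷ 3 = 13 remainder 1
13 ÷ 3 = 4 remainder 1
4 ÷ 3 = 1 remainder 1
1 ÷ 3 = 0 remainder 1
Reading remainders bottom-up:
= 11110211


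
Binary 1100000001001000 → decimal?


Positional values:
Bit 3: 1 × 2^3 = 8
Bit 6: 1 × 2^6 = 64
Bit 14: 1 × 2^14 = 16384
Bit 15: 1 × 2^15 = 32768
Sum = 8 + 64 + 16384 + 32768
= 49224


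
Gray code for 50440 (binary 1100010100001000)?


Binary: 1100010100001000
Gray code: G = B XOR (B >> 1)
B >> 1 = 0110001010000100
1100010100001000 XOR 0110001010000100:
  1 XOR 0 = 1
  1 XOR 1 = 0
  0 XOR 1 = 1
  0 XOR 0 = 0
  0 XOR 0 = 0
  1 XOR 0 = 1
  0 XOR 1 = 1
  1 XOR 0 = 1
  0 XOR 1 = 1
  0 XOR 0 = 0
  0 XOR 0 = 0
  0 XOR 0 = 0
  1 XOR 0 = 1
  0 XOR 1 = 1
  0 XOR 0 = 0
  0 XOR 0 = 0
= 1010011110001100


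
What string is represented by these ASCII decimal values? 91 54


Codes (decimal): 91 54
Per-code ASCII lookup:
  91  (special character) → '['
  54  (range 48-57: digits, 54 - 48 = 6) → '6'
= '[6'


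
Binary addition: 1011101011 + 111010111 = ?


Align and add column by column (LSB to MSB, carry propagating):
  01011101011
+ 00111010111
  -----------
  col 0: 1 + 1 + 0 (carry in) = 2 → bit 0, carry out 1
  col 1: 1 + 1 + 1 (carry in) = 3 → bit 1, carry out 1
  col 2: 0 + 1 + 1 (carry in) = 2 → bit 0, carry out 1
  col 3: 1 + 0 + 1 (carry in) = 2 → bit 0, carry out 1
  col 4: 0 + 1 + 1 (carry in) = 2 → bit 0, carry out 1
  col 5: 1 + 0 + 1 (carry in) = 2 → bit 0, carry out 1
  col 6: 1 + 1 + 1 (carry in) = 3 → bit 1, carry out 1
  col 7: 1 + 1 + 1 (carry in) = 3 → bit 1, carry out 1
  col 8: 0 + 1 + 1 (carry in) = 2 → bit 0, carry out 1
  col 9: 1 + 0 + 1 (carry in) = 2 → bit 0, carry out 1
  col 10: 0 + 0 + 1 (carry in) = 1 → bit 1, carry out 0
Reading bits MSB→LSB: 10011000010
Strip leading zeros: 10011000010
= 10011000010


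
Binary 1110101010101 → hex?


Group into 4-bit nibbles: 0001110101010101
  0001 = 1
  1101 = D
  0101 = 5
  0101 = 5
= 0x1D55


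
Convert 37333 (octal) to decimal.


Positional values:
Position 0: 3 × 8^0 = 3
Position 1: 3 × 8^1 = 24
Position 2: 3 × 8^2 = 192
Position 3: 7 × 8^3 = 3584
Position 4: 3 × 8^4 = 12288
Sum = 3 + 24 + 192 + 3584 + 12288
= 16091


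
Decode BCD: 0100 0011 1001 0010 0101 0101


Each 4-bit group → digit:
  0100 → 4
  0011 → 3
  1001 → 9
  0010 → 2
  0101 → 5
  0101 → 5
= 439255


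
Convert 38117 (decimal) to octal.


Divide by 8 repeatedly:
38117 ÷ 8 = 4764 remainder 5
4764 ÷ 8 = 595 remainder 4
595 ÷ 8 = 74 remainder 3
74 ÷ 8 = 9 remainder 2
9 ÷ 8 = 1 remainder 1
1 ÷ 8 = 0 remainder 1
Reading remainders bottom-up:
= 0o112345


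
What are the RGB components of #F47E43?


Hex: #F47E43
R = F4₁₆ = 244
G = 7E₁₆ = 126
B = 43₁₆ = 67
= RGB(244, 126, 67)


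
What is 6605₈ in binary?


Each octal digit → 3 binary bits:
  6 = 110
  6 = 110
  0 = 000
  5 = 101
Concatenate: 110 110 000 101
= 110110000101


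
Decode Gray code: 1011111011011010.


Gray code: 1011111011011010
MSB stays the same: 1
Each subsequent bit = prev_binary XOR current_gray:
  B[1] = 1 XOR 0 = 1
  B[2] = 1 XOR 1 = 0
  B[3] = 0 XOR 1 = 1
  B[4] = 1 XOR 1 = 0
  B[5] = 0 XOR 1 = 1
  B[6] = 1 XOR 1 = 0
  B[7] = 0 XOR 0 = 0
  B[8] = 0 XOR 1 = 1
  B[9] = 1 XOR 1 = 0
  B[10] = 0 XOR 0 = 0
  B[11] = 0 XOR 1 = 1
  B[12] = 1 XOR 1 = 0
  B[13] = 0 XOR 0 = 0
  B[14] = 0 XOR 1 = 1
  B[15] = 1 XOR 0 = 1
= 1101010010010011 (54419 decimal)


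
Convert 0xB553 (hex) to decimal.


Positional values:
Position 0: 3 × 16^0 = 3 × 1 = 3
Position 1: 5 × 16^1 = 5 × 16 = 80
Position 2: 5 × 16^2 = 5 × 256 = 1280
Position 3: B × 16^3 = 11 × 4096 = 45056
Sum = 3 + 80 + 1280 + 45056
= 46419


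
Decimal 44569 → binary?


Divide by 2 repeatedly:
44569 ÷ 2 = 22284 remainder 1
22284 ÷ 2 = 11142 remainder 0
11142 ÷ 2 = 5571 remainder 0
5571 ÷ 2 = 2785 remainder 1
2785 ÷ 2 = 1392 remainder 1
1392 ÷ 2 = 696 remainder 0
696 ÷ 2 = 348 remainder 0
348 ÷ 2 = 174 remainder 0
174 ÷ 2 = 87 remainder 0
87 ÷ 2 = 43 remainder 1
43 ÷ 2 = 21 remainder 1
21 ÷ 2 = 10 remainder 1
10 ÷ 2 = 5 remainder 0
5 ÷ 2 = 2 remainder 1
2 ÷ 2 = 1 remainder 0
1 ÷ 2 = 0 remainder 1
Reading remainders bottom-up:
= 1010111000011001


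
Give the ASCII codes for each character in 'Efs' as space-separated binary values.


String: 'Efs'  (3 characters)
Per-character ASCII lookup:
  'E': uppercase starts at 65: 'E' = 65 + 4 = 69 → 1000101
  'f': lowercase starts at 97: 'f' = 97 + 5 = 102 → 1100110
  's': lowercase starts at 97: 's' = 97 + 18 = 115 → 1110011
= 1000101 1100110 1110011


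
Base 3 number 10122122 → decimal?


Positional values (base 3):
  2 × 3^0 = 2 × 1 = 2
  2 × 3^1 = 2 × 3 = 6
  1 × 3^2 = 1 × 9 = 9
  2 × 3^3 = 2 × 27 = 54
  2 × 3^4 = 2 × 81 = 162
  1 × 3^5 = 1 × 243 = 243
  0 × 3^6 = 0 × 729 = 0
  1 × 3^7 = 1 × 2187 = 2187
Sum = 2 + 6 + 9 + 54 + 162 + 243 + 0 + 2187
= 2663


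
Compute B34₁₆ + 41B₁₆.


Align and add column by column (LSB to MSB, each column mod 16 with carry):
  0B34
+ 041B
  ----
  col 0: 4(4) + B(11) + 0 (carry in) = 15 → F(15), carry out 0
  col 1: 3(3) + 1(1) + 0 (carry in) = 4 → 4(4), carry out 0
  col 2: B(11) + 4(4) + 0 (carry in) = 15 → F(15), carry out 0
  col 3: 0(0) + 0(0) + 0 (carry in) = 0 → 0(0), carry out 0
Reading digits MSB→LSB: 0F4F
Strip leading zeros: F4F
= 0xF4F


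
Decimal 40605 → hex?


Divide by 16 repeatedly:
40605 ÷ 16 = 2537 remainder 13 (D)
2537 ÷ 16 = 158 remainder 9 (9)
158 ÷ 16 = 9 remainder 14 (E)
9 ÷ 16 = 0 remainder 9 (9)
Reading remainders bottom-up:
= 0x9E9D


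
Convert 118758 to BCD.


Each digit → 4-bit binary:
  1 → 0001
  1 → 0001
  8 → 1000
  7 → 0111
  5 → 0101
  8 → 1000
= 0001 0001 1000 0111 0101 1000


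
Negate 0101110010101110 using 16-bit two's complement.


Original: 0101110010101110
Step 1 - Invert all bits: 1010001101010001
Step 2 - Add 1: 1010001101010001 + 1
= 1010001101010010 (represents -23726)


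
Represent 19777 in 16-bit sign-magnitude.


Sign bit: 0 (positive)
Magnitude: 19777 = 100110101000001
= 0100110101000001


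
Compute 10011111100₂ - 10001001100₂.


Align and subtract column by column (LSB to MSB, borrowing when needed):
  10011111100
- 10001001100
  -----------
  col 0: (0 - 0 borrow-in) - 0 → 0 - 0 = 0, borrow out 0
  col 1: (0 - 0 borrow-in) - 0 → 0 - 0 = 0, borrow out 0
  col 2: (1 - 0 borrow-in) - 1 → 1 - 1 = 0, borrow out 0
  col 3: (1 - 0 borrow-in) - 1 → 1 - 1 = 0, borrow out 0
  col 4: (1 - 0 borrow-in) - 0 → 1 - 0 = 1, borrow out 0
  col 5: (1 - 0 borrow-in) - 0 → 1 - 0 = 1, borrow out 0
  col 6: (1 - 0 borrow-in) - 1 → 1 - 1 = 0, borrow out 0
  col 7: (1 - 0 borrow-in) - 0 → 1 - 0 = 1, borrow out 0
  col 8: (0 - 0 borrow-in) - 0 → 0 - 0 = 0, borrow out 0
  col 9: (0 - 0 borrow-in) - 0 → 0 - 0 = 0, borrow out 0
  col 10: (1 - 0 borrow-in) - 1 → 1 - 1 = 0, borrow out 0
Reading bits MSB→LSB: 00010110000
Strip leading zeros: 10110000
= 10110000


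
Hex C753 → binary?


Each hex digit → 4 binary bits:
  C = 1100
  7 = 0111
  5 = 0101
  3 = 0011
Concatenate: 1100 0111 0101 0011
= 1100011101010011


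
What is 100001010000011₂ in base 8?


Group into 3-bit groups: 100001010000011
  100 = 4
  001 = 1
  010 = 2
  000 = 0
  011 = 3
= 0o41203


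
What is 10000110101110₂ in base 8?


Group into 3-bit groups: 010000110101110
  010 = 2
  000 = 0
  110 = 6
  101 = 5
  110 = 6
= 0o20656


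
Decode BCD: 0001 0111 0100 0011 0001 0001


Each 4-bit group → digit:
  0001 → 1
  0111 → 7
  0100 → 4
  0011 → 3
  0001 → 1
  0001 → 1
= 174311


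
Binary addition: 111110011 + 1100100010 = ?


Align and add column by column (LSB to MSB, carry propagating):
  00111110011
+ 01100100010
  -----------
  col 0: 1 + 0 + 0 (carry in) = 1 → bit 1, carry out 0
  col 1: 1 + 1 + 0 (carry in) = 2 → bit 0, carry out 1
  col 2: 0 + 0 + 1 (carry in) = 1 → bit 1, carry out 0
  col 3: 0 + 0 + 0 (carry in) = 0 → bit 0, carry out 0
  col 4: 1 + 0 + 0 (carry in) = 1 → bit 1, carry out 0
  col 5: 1 + 1 + 0 (carry in) = 2 → bit 0, carry out 1
  col 6: 1 + 0 + 1 (carry in) = 2 → bit 0, carry out 1
  col 7: 1 + 0 + 1 (carry in) = 2 → bit 0, carry out 1
  col 8: 1 + 1 + 1 (carry in) = 3 → bit 1, carry out 1
  col 9: 0 + 1 + 1 (carry in) = 2 → bit 0, carry out 1
  col 10: 0 + 0 + 1 (carry in) = 1 → bit 1, carry out 0
Reading bits MSB→LSB: 10100010101
Strip leading zeros: 10100010101
= 10100010101


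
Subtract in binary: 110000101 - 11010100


Align and subtract column by column (LSB to MSB, borrowing when needed):
  110000101
- 011010100
  ---------
  col 0: (1 - 0 borrow-in) - 0 → 1 - 0 = 1, borrow out 0
  col 1: (0 - 0 borrow-in) - 0 → 0 - 0 = 0, borrow out 0
  col 2: (1 - 0 borrow-in) - 1 → 1 - 1 = 0, borrow out 0
  col 3: (0 - 0 borrow-in) - 0 → 0 - 0 = 0, borrow out 0
  col 4: (0 - 0 borrow-in) - 1 → borrow from next column: (0+2) - 1 = 1, borrow out 1
  col 5: (0 - 1 borrow-in) - 0 → borrow from next column: (-1+2) - 0 = 1, borrow out 1
  col 6: (0 - 1 borrow-in) - 1 → borrow from next column: (-1+2) - 1 = 0, borrow out 1
  col 7: (1 - 1 borrow-in) - 1 → borrow from next column: (0+2) - 1 = 1, borrow out 1
  col 8: (1 - 1 borrow-in) - 0 → 0 - 0 = 0, borrow out 0
Reading bits MSB→LSB: 010110001
Strip leading zeros: 10110001
= 10110001


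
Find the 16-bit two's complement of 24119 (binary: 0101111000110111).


Original: 0101111000110111
Step 1 - Invert all bits: 1010000111001000
Step 2 - Add 1: 1010000111001000 + 1
= 1010000111001001 (represents -24119)


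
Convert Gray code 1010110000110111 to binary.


Gray code: 1010110000110111
MSB stays the same: 1
Each subsequent bit = prev_binary XOR current_gray:
  B[1] = 1 XOR 0 = 1
  B[2] = 1 XOR 1 = 0
  B[3] = 0 XOR 0 = 0
  B[4] = 0 XOR 1 = 1
  B[5] = 1 XOR 1 = 0
  B[6] = 0 XOR 0 = 0
  B[7] = 0 XOR 0 = 0
  B[8] = 0 XOR 0 = 0
  B[9] = 0 XOR 0 = 0
  B[10] = 0 XOR 1 = 1
  B[11] = 1 XOR 1 = 0
  B[12] = 0 XOR 0 = 0
  B[13] = 0 XOR 1 = 1
  B[14] = 1 XOR 1 = 0
  B[15] = 0 XOR 1 = 1
= 1100100000100101 (51237 decimal)


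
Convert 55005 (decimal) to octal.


Divide by 8 repeatedly:
55005 ÷ 8 = 6875 remainder 5
6875 ÷ 8 = 859 remainder 3
859 ÷ 8 = 107 remainder 3
107 ÷ 8 = 13 remainder 3
13 ÷ 8 = 1 remainder 5
1 ÷ 8 = 0 remainder 1
Reading remainders bottom-up:
= 0o153335


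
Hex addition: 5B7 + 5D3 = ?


Align and add column by column (LSB to MSB, each column mod 16 with carry):
  05B7
+ 05D3
  ----
  col 0: 7(7) + 3(3) + 0 (carry in) = 10 → A(10), carry out 0
  col 1: B(11) + D(13) + 0 (carry in) = 24 → 8(8), carry out 1
  col 2: 5(5) + 5(5) + 1 (carry in) = 11 → B(11), carry out 0
  col 3: 0(0) + 0(0) + 0 (carry in) = 0 → 0(0), carry out 0
Reading digits MSB→LSB: 0B8A
Strip leading zeros: B8A
= 0xB8A


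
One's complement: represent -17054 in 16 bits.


Original: 0100001010011110
Invert all bits:
  bit 0: 0 → 1
  bit 1: 1 → 0
  bit 2: 0 → 1
  bit 3: 0 → 1
  bit 4: 0 → 1
  bit 5: 0 → 1
  bit 6: 1 → 0
  bit 7: 0 → 1
  bit 8: 1 → 0
  bit 9: 0 → 1
  bit 10: 0 → 1
  bit 11: 1 → 0
  bit 12: 1 → 0
  bit 13: 1 → 0
  bit 14: 1 → 0
  bit 15: 0 → 1
= 1011110101100001


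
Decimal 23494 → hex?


Divide by 16 repeatedly:
23494 ÷ 16 = 1468 remainder 6 (6)
1468 ÷ 16 = 91 remainder 12 (C)
91 ÷ 16 = 5 remainder 11 (B)
5 ÷ 16 = 0 remainder 5 (5)
Reading remainders bottom-up:
= 0x5BC6


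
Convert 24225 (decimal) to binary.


Divide by 2 repeatedly:
24225 ÷ 2 = 12112 remainder 1
12112 ÷ 2 = 6056 remainder 0
6056 ÷ 2 = 3028 remainder 0
3028 ÷ 2 = 1514 remainder 0
1514 ÷ 2 = 757 remainder 0
757 ÷ 2 = 378 remainder 1
378 ÷ 2 = 189 remainder 0
189 ÷ 2 = 94 remainder 1
94 ÷ 2 = 47 remainder 0
47 ÷ 2 = 23 remainder 1
23 ÷ 2 = 11 remainder 1
11 ÷ 2 = 5 remainder 1
5 ÷ 2 = 2 remainder 1
2 ÷ 2 = 1 remainder 0
1 ÷ 2 = 0 remainder 1
Reading remainders bottom-up:
= 101111010100001


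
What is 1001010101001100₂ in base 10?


Positional values:
Bit 2: 1 × 2^2 = 4
Bit 3: 1 × 2^3 = 8
Bit 6: 1 × 2^6 = 64
Bit 8: 1 × 2^8 = 256
Bit 10: 1 × 2^10 = 1024
Bit 12: 1 × 2^12 = 4096
Bit 15: 1 × 2^15 = 32768
Sum = 4 + 8 + 64 + 256 + 1024 + 4096 + 32768
= 38220


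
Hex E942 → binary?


Each hex digit → 4 binary bits:
  E = 1110
  9 = 1001
  4 = 0100
  2 = 0010
Concatenate: 1110 1001 0100 0010
= 1110100101000010


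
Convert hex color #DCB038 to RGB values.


Hex: #DCB038
R = DC₁₆ = 220
G = B0₁₆ = 176
B = 38₁₆ = 56
= RGB(220, 176, 56)


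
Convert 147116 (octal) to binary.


Each octal digit → 3 binary bits:
  1 = 001
  4 = 100
  7 = 111
  1 = 001
  1 = 001
  6 = 110
Concatenate: 001 100 111 001 001 110
= 001100111001001110


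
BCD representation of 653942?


Each digit → 4-bit binary:
  6 → 0110
  5 → 0101
  3 → 0011
  9 → 1001
  4 → 0100
  2 → 0010
= 0110 0101 0011 1001 0100 0010


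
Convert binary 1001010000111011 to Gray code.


Binary: 1001010000111011
Gray code: G = B XOR (B >> 1)
B >> 1 = 0100101000011101
1001010000111011 XOR 0100101000011101:
  1 XOR 0 = 1
  0 XOR 1 = 1
  0 XOR 0 = 0
  1 XOR 0 = 1
  0 XOR 1 = 1
  1 XOR 0 = 1
  0 XOR 1 = 1
  0 XOR 0 = 0
  0 XOR 0 = 0
  0 XOR 0 = 0
  1 XOR 0 = 1
  1 XOR 1 = 0
  1 XOR 1 = 0
  0 XOR 1 = 1
  1 XOR 0 = 1
  1 XOR 1 = 0
= 1101111000100110


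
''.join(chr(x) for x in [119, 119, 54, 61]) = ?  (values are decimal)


Codes (decimal): 119 119 54 61
Per-code ASCII lookup:
  119  (range 97-122: lowercase, 119 - 97 = 22) → 'w'
  119  (range 97-122: lowercase, 119 - 97 = 22) → 'w'
  54  (range 48-57: digits, 54 - 48 = 6) → '6'
  61  (special character) → '='
= 'ww6='


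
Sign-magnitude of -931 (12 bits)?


Sign bit: 1 (negative)
Magnitude: 931 = 01110100011
= 101110100011


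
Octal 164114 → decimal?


Positional values:
Position 0: 4 × 8^0 = 4
Position 1: 1 × 8^1 = 8
Position 2: 1 × 8^2 = 64
Position 3: 4 × 8^3 = 2048
Position 4: 6 × 8^4 = 24576
Position 5: 1 × 8^5 = 32768
Sum = 4 + 8 + 64 + 2048 + 24576 + 32768
= 59468


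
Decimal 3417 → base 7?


Divide by 7 repeatedly:
3417 ÷ 7 = 488 remainder 1
488 ÷ 7 = 69 remainder 5
69 ÷ 7 = 9 remainder 6
9 ÷ 7 = 1 remainder 2
1 ÷ 7 = 0 remainder 1
Reading remainders bottom-up:
= 12651


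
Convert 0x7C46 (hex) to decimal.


Positional values:
Position 0: 6 × 16^0 = 6 × 1 = 6
Position 1: 4 × 16^1 = 4 × 16 = 64
Position 2: C × 16^2 = 12 × 256 = 3072
Position 3: 7 × 16^3 = 7 × 4096 = 28672
Sum = 6 + 64 + 3072 + 28672
= 31814


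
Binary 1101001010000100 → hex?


Group into 4-bit nibbles: 1101001010000100
  1101 = D
  0010 = 2
  1000 = 8
  0100 = 4
= 0xD284


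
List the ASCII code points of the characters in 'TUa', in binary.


String: 'TUa'  (3 characters)
Per-character ASCII lookup:
  'T': uppercase starts at 65: 'T' = 65 + 19 = 84 → 1010100
  'U': uppercase starts at 65: 'U' = 65 + 20 = 85 → 1010101
  'a': lowercase starts at 97: 'a' = 97 + 0 = 97 → 1100001
= 1010100 1010101 1100001


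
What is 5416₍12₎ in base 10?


Positional values (base 12):
  6 × 12^0 = 6 × 1 = 6
  1 × 12^1 = 1 × 12 = 12
  4 × 12^2 = 4 × 144 = 576
  5 × 12^3 = 5 × 1728 = 8640
Sum = 6 + 12 + 576 + 8640
= 9234


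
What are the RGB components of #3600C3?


Hex: #3600C3
R = 36₁₆ = 54
G = 00₁₆ = 0
B = C3₁₆ = 195
= RGB(54, 0, 195)


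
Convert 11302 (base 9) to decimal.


Positional values (base 9):
  2 × 9^0 = 2 × 1 = 2
  0 × 9^1 = 0 × 9 = 0
  3 × 9^2 = 3 × 81 = 243
  1 × 9^3 = 1 × 729 = 729
  1 × 9^4 = 1 × 6561 = 6561
Sum = 2 + 0 + 243 + 729 + 6561
= 7535


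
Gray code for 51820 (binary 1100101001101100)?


Binary: 1100101001101100
Gray code: G = B XOR (B >> 1)
B >> 1 = 0110010100110110
1100101001101100 XOR 0110010100110110:
  1 XOR 0 = 1
  1 XOR 1 = 0
  0 XOR 1 = 1
  0 XOR 0 = 0
  1 XOR 0 = 1
  0 XOR 1 = 1
  1 XOR 0 = 1
  0 XOR 1 = 1
  0 XOR 0 = 0
  1 XOR 0 = 1
  1 XOR 1 = 0
  0 XOR 1 = 1
  1 XOR 0 = 1
  1 XOR 1 = 0
  0 XOR 1 = 1
  0 XOR 0 = 0
= 1010111101011010


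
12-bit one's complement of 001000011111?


Original: 001000011111
Invert all bits:
  bit 0: 0 → 1
  bit 1: 0 → 1
  bit 2: 1 → 0
  bit 3: 0 → 1
  bit 4: 0 → 1
  bit 5: 0 → 1
  bit 6: 0 → 1
  bit 7: 1 → 0
  bit 8: 1 → 0
  bit 9: 1 → 0
  bit 10: 1 → 0
  bit 11: 1 → 0
= 110111100000


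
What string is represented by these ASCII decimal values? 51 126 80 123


Codes (decimal): 51 126 80 123
Per-code ASCII lookup:
  51  (range 48-57: digits, 51 - 48 = 3) → '3'
  126  (special character) → '~'
  80  (range 65-90: uppercase, 80 - 65 = 15) → 'P'
  123  (special character) → '{'
= '3~P{'


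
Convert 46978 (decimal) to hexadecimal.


Divide by 16 repeatedly:
46978 ÷ 16 = 2936 remainder 2 (2)
2936 ÷ 16 = 183 remainder 8 (8)
183 ÷ 16 = 11 remainder 7 (7)
11 ÷ 16 = 0 remainder 11 (B)
Reading remainders bottom-up:
= 0xB782


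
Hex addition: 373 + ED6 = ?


Align and add column by column (LSB to MSB, each column mod 16 with carry):
  0373
+ 0ED6
  ----
  col 0: 3(3) + 6(6) + 0 (carry in) = 9 → 9(9), carry out 0
  col 1: 7(7) + D(13) + 0 (carry in) = 20 → 4(4), carry out 1
  col 2: 3(3) + E(14) + 1 (carry in) = 18 → 2(2), carry out 1
  col 3: 0(0) + 0(0) + 1 (carry in) = 1 → 1(1), carry out 0
Reading digits MSB→LSB: 1249
Strip leading zeros: 1249
= 0x1249


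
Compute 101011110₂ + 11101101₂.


Align and add column by column (LSB to MSB, carry propagating):
  0101011110
+ 0011101101
  ----------
  col 0: 0 + 1 + 0 (carry in) = 1 → bit 1, carry out 0
  col 1: 1 + 0 + 0 (carry in) = 1 → bit 1, carry out 0
  col 2: 1 + 1 + 0 (carry in) = 2 → bit 0, carry out 1
  col 3: 1 + 1 + 1 (carry in) = 3 → bit 1, carry out 1
  col 4: 1 + 0 + 1 (carry in) = 2 → bit 0, carry out 1
  col 5: 0 + 1 + 1 (carry in) = 2 → bit 0, carry out 1
  col 6: 1 + 1 + 1 (carry in) = 3 → bit 1, carry out 1
  col 7: 0 + 1 + 1 (carry in) = 2 → bit 0, carry out 1
  col 8: 1 + 0 + 1 (carry in) = 2 → bit 0, carry out 1
  col 9: 0 + 0 + 1 (carry in) = 1 → bit 1, carry out 0
Reading bits MSB→LSB: 1001001011
Strip leading zeros: 1001001011
= 1001001011


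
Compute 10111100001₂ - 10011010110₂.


Align and subtract column by column (LSB to MSB, borrowing when needed):
  10111100001
- 10011010110
  -----------
  col 0: (1 - 0 borrow-in) - 0 → 1 - 0 = 1, borrow out 0
  col 1: (0 - 0 borrow-in) - 1 → borrow from next column: (0+2) - 1 = 1, borrow out 1
  col 2: (0 - 1 borrow-in) - 1 → borrow from next column: (-1+2) - 1 = 0, borrow out 1
  col 3: (0 - 1 borrow-in) - 0 → borrow from next column: (-1+2) - 0 = 1, borrow out 1
  col 4: (0 - 1 borrow-in) - 1 → borrow from next column: (-1+2) - 1 = 0, borrow out 1
  col 5: (1 - 1 borrow-in) - 0 → 0 - 0 = 0, borrow out 0
  col 6: (1 - 0 borrow-in) - 1 → 1 - 1 = 0, borrow out 0
  col 7: (1 - 0 borrow-in) - 1 → 1 - 1 = 0, borrow out 0
  col 8: (1 - 0 borrow-in) - 0 → 1 - 0 = 1, borrow out 0
  col 9: (0 - 0 borrow-in) - 0 → 0 - 0 = 0, borrow out 0
  col 10: (1 - 0 borrow-in) - 1 → 1 - 1 = 0, borrow out 0
Reading bits MSB→LSB: 00100001011
Strip leading zeros: 100001011
= 100001011


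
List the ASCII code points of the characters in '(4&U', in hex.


String: '(4&U'  (4 characters)
Per-character ASCII lookup:
  '(': special character: '(' = 40 → 0x28
  '4': digits start at 48: '4' = 48 + 4 = 52 → 0x34
  '&': special character: '&' = 38 → 0x26
  'U': uppercase starts at 65: 'U' = 65 + 20 = 85 → 0x55
= 0x28 0x34 0x26 0x55


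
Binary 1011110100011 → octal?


Group into 3-bit groups: 001011110100011
  001 = 1
  011 = 3
  110 = 6
  100 = 4
  011 = 3
= 0o13643


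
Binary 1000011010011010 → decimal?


Positional values:
Bit 1: 1 × 2^1 = 2
Bit 3: 1 × 2^3 = 8
Bit 4: 1 × 2^4 = 16
Bit 7: 1 × 2^7 = 128
Bit 9: 1 × 2^9 = 512
Bit 10: 1 × 2^10 = 1024
Bit 15: 1 × 2^15 = 32768
Sum = 2 + 8 + 16 + 128 + 512 + 1024 + 32768
= 34458


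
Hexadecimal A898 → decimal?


Positional values:
Position 0: 8 × 16^0 = 8 × 1 = 8
Position 1: 9 × 16^1 = 9 × 16 = 144
Position 2: 8 × 16^2 = 8 × 256 = 2048
Position 3: A × 16^3 = 10 × 4096 = 40960
Sum = 8 + 144 + 2048 + 40960
= 43160


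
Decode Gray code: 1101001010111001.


Gray code: 1101001010111001
MSB stays the same: 1
Each subsequent bit = prev_binary XOR current_gray:
  B[1] = 1 XOR 1 = 0
  B[2] = 0 XOR 0 = 0
  B[3] = 0 XOR 1 = 1
  B[4] = 1 XOR 0 = 1
  B[5] = 1 XOR 0 = 1
  B[6] = 1 XOR 1 = 0
  B[7] = 0 XOR 0 = 0
  B[8] = 0 XOR 1 = 1
  B[9] = 1 XOR 0 = 1
  B[10] = 1 XOR 1 = 0
  B[11] = 0 XOR 1 = 1
  B[12] = 1 XOR 1 = 0
  B[13] = 0 XOR 0 = 0
  B[14] = 0 XOR 0 = 0
  B[15] = 0 XOR 1 = 1
= 1001110011010001 (40145 decimal)


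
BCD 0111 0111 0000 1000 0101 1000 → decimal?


Each 4-bit group → digit:
  0111 → 7
  0111 → 7
  0000 → 0
  1000 → 8
  0101 → 5
  1000 → 8
= 770858


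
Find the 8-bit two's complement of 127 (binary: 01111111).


Original: 01111111
Step 1 - Invert all bits: 10000000
Step 2 - Add 1: 10000000 + 1
= 10000001 (represents -127)


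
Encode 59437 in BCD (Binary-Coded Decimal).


Each digit → 4-bit binary:
  5 → 0101
  9 → 1001
  4 → 0100
  3 → 0011
  7 → 0111
= 0101 1001 0100 0011 0111


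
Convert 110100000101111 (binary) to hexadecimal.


Group into 4-bit nibbles: 0110100000101111
  0110 = 6
  1000 = 8
  0010 = 2
  1111 = F
= 0x682F


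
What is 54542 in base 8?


Divide by 8 repeatedly:
54542 ÷ 8 = 6817 remainder 6
6817 ÷ 8 = 852 remainder 1
852 ÷ 8 = 106 remainder 4
106 ÷ 8 = 13 remainder 2
13 ÷ 8 = 1 remainder 5
1 ÷ 8 = 0 remainder 1
Reading remainders bottom-up:
= 0o152416


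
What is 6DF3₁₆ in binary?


Each hex digit → 4 binary bits:
  6 = 0110
  D = 1101
  F = 1111
  3 = 0011
Concatenate: 0110 1101 1111 0011
= 0110110111110011


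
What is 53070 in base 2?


Divide by 2 repeatedly:
53070 ÷ 2 = 26535 remainder 0
26535 ÷ 2 = 13267 remainder 1
13267 ÷ 2 = 6633 remainder 1
6633 ÷ 2 = 3316 remainder 1
3316 ÷ 2 = 1658 remainder 0
1658 ÷ 2 = 829 remainder 0
829 ÷ 2 = 414 remainder 1
414 ÷ 2 = 207 remainder 0
207 ÷ 2 = 103 remainder 1
103 ÷ 2 = 51 remainder 1
51 ÷ 2 = 25 remainder 1
25 ÷ 2 = 12 remainder 1
12 ÷ 2 = 6 remainder 0
6 ÷ 2 = 3 remainder 0
3 ÷ 2 = 1 remainder 1
1 ÷ 2 = 0 remainder 1
Reading remainders bottom-up:
= 1100111101001110


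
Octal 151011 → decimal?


Positional values:
Position 0: 1 × 8^0 = 1
Position 1: 1 × 8^1 = 8
Position 2: 0 × 8^2 = 0
Position 3: 1 × 8^3 = 512
Position 4: 5 × 8^4 = 20480
Position 5: 1 × 8^5 = 32768
Sum = 1 + 8 + 0 + 512 + 20480 + 32768
= 53769


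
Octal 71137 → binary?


Each octal digit → 3 binary bits:
  7 = 111
  1 = 001
  1 = 001
  3 = 011
  7 = 111
Concatenate: 111 001 001 011 111
= 111001001011111


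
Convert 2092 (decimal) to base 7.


Divide by 7 repeatedly:
2092 ÷ 7 = 298 remainder 6
298 ÷ 7 = 42 remainder 4
42 ÷ 7 = 6 remainder 0
6 ÷ 7 = 0 remainder 6
Reading remainders bottom-up:
= 6046


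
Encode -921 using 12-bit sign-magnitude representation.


Sign bit: 1 (negative)
Magnitude: 921 = 01110011001
= 101110011001


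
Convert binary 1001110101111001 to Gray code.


Binary: 1001110101111001
Gray code: G = B XOR (B >> 1)
B >> 1 = 0100111010111100
1001110101111001 XOR 0100111010111100:
  1 XOR 0 = 1
  0 XOR 1 = 1
  0 XOR 0 = 0
  1 XOR 0 = 1
  1 XOR 1 = 0
  1 XOR 1 = 0
  0 XOR 1 = 1
  1 XOR 0 = 1
  0 XOR 1 = 1
  1 XOR 0 = 1
  1 XOR 1 = 0
  1 XOR 1 = 0
  1 XOR 1 = 0
  0 XOR 1 = 1
  0 XOR 0 = 0
  1 XOR 0 = 1
= 1101001111000101


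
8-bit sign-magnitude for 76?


Sign bit: 0 (positive)
Magnitude: 76 = 1001100
= 01001100


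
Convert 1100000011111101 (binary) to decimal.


Positional values:
Bit 0: 1 × 2^0 = 1
Bit 2: 1 × 2^2 = 4
Bit 3: 1 × 2^3 = 8
Bit 4: 1 × 2^4 = 16
Bit 5: 1 × 2^5 = 32
Bit 6: 1 × 2^6 = 64
Bit 7: 1 × 2^7 = 128
Bit 14: 1 × 2^14 = 16384
Bit 15: 1 × 2^15 = 32768
Sum = 1 + 4 + 8 + 16 + 32 + 64 + 128 + 16384 + 32768
= 49405


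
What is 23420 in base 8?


Divide by 8 repeatedly:
23420 ÷ 8 = 2927 remainder 4
2927 ÷ 8 = 365 remainder 7
365 ÷ 8 = 45 remainder 5
45 ÷ 8 = 5 remainder 5
5 ÷ 8 = 0 remainder 5
Reading remainders bottom-up:
= 0o55574


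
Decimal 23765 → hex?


Divide by 16 repeatedly:
23765 ÷ 16 = 1485 remainder 5 (5)
1485 ÷ 16 = 92 remainder 13 (D)
92 ÷ 16 = 5 remainder 12 (C)
5 ÷ 16 = 0 remainder 5 (5)
Reading remainders bottom-up:
= 0x5CD5


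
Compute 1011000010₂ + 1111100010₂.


Align and add column by column (LSB to MSB, carry propagating):
  01011000010
+ 01111100010
  -----------
  col 0: 0 + 0 + 0 (carry in) = 0 → bit 0, carry out 0
  col 1: 1 + 1 + 0 (carry in) = 2 → bit 0, carry out 1
  col 2: 0 + 0 + 1 (carry in) = 1 → bit 1, carry out 0
  col 3: 0 + 0 + 0 (carry in) = 0 → bit 0, carry out 0
  col 4: 0 + 0 + 0 (carry in) = 0 → bit 0, carry out 0
  col 5: 0 + 1 + 0 (carry in) = 1 → bit 1, carry out 0
  col 6: 1 + 1 + 0 (carry in) = 2 → bit 0, carry out 1
  col 7: 1 + 1 + 1 (carry in) = 3 → bit 1, carry out 1
  col 8: 0 + 1 + 1 (carry in) = 2 → bit 0, carry out 1
  col 9: 1 + 1 + 1 (carry in) = 3 → bit 1, carry out 1
  col 10: 0 + 0 + 1 (carry in) = 1 → bit 1, carry out 0
Reading bits MSB→LSB: 11010100100
Strip leading zeros: 11010100100
= 11010100100


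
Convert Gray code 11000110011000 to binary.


Gray code: 11000110011000
MSB stays the same: 1
Each subsequent bit = prev_binary XOR current_gray:
  B[1] = 1 XOR 1 = 0
  B[2] = 0 XOR 0 = 0
  B[3] = 0 XOR 0 = 0
  B[4] = 0 XOR 0 = 0
  B[5] = 0 XOR 1 = 1
  B[6] = 1 XOR 1 = 0
  B[7] = 0 XOR 0 = 0
  B[8] = 0 XOR 0 = 0
  B[9] = 0 XOR 1 = 1
  B[10] = 1 XOR 1 = 0
  B[11] = 0 XOR 0 = 0
  B[12] = 0 XOR 0 = 0
  B[13] = 0 XOR 0 = 0
= 10000100010000 (8464 decimal)


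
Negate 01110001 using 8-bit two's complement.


Original: 01110001
Step 1 - Invert all bits: 10001110
Step 2 - Add 1: 10001110 + 1
= 10001111 (represents -113)


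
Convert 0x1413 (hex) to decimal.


Positional values:
Position 0: 3 × 16^0 = 3 × 1 = 3
Position 1: 1 × 16^1 = 1 × 16 = 16
Position 2: 4 × 16^2 = 4 × 256 = 1024
Position 3: 1 × 16^3 = 1 × 4096 = 4096
Sum = 3 + 16 + 1024 + 4096
= 5139


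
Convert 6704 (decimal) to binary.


Divide by 2 repeatedly:
6704 ÷ 2 = 3352 remainder 0
3352 ÷ 2 = 1676 remainder 0
1676 ÷ 2 = 838 remainder 0
838 ÷ 2 = 419 remainder 0
419 ÷ 2 = 209 remainder 1
209 ÷ 2 = 104 remainder 1
104 ÷ 2 = 52 remainder 0
52 ÷ 2 = 26 remainder 0
26 ÷ 2 = 13 remainder 0
13 ÷ 2 = 6 remainder 1
6 ÷ 2 = 3 remainder 0
3 ÷ 2 = 1 remainder 1
1 ÷ 2 = 0 remainder 1
Reading remainders bottom-up:
= 1101000110000


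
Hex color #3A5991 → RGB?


Hex: #3A5991
R = 3A₁₆ = 58
G = 59₁₆ = 89
B = 91₁₆ = 145
= RGB(58, 89, 145)


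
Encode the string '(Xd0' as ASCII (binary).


String: '(Xd0'  (4 characters)
Per-character ASCII lookup:
  '(': special character: '(' = 40 → 101000
  'X': uppercase starts at 65: 'X' = 65 + 23 = 88 → 1011000
  'd': lowercase starts at 97: 'd' = 97 + 3 = 100 → 1100100
  '0': digits start at 48: '0' = 48 + 0 = 48 → 110000
= 101000 1011000 1100100 110000


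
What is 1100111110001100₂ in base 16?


Group into 4-bit nibbles: 1100111110001100
  1100 = C
  1111 = F
  1000 = 8
  1100 = C
= 0xCF8C


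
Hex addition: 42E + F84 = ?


Align and add column by column (LSB to MSB, each column mod 16 with carry):
  042E
+ 0F84
  ----
  col 0: E(14) + 4(4) + 0 (carry in) = 18 → 2(2), carry out 1
  col 1: 2(2) + 8(8) + 1 (carry in) = 11 → B(11), carry out 0
  col 2: 4(4) + F(15) + 0 (carry in) = 19 → 3(3), carry out 1
  col 3: 0(0) + 0(0) + 1 (carry in) = 1 → 1(1), carry out 0
Reading digits MSB→LSB: 13B2
Strip leading zeros: 13B2
= 0x13B2


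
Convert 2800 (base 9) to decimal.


Positional values (base 9):
  0 × 9^0 = 0 × 1 = 0
  0 × 9^1 = 0 × 9 = 0
  8 × 9^2 = 8 × 81 = 648
  2 × 9^3 = 2 × 729 = 1458
Sum = 0 + 0 + 648 + 1458
= 2106


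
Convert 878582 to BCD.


Each digit → 4-bit binary:
  8 → 1000
  7 → 0111
  8 → 1000
  5 → 0101
  8 → 1000
  2 → 0010
= 1000 0111 1000 0101 1000 0010
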